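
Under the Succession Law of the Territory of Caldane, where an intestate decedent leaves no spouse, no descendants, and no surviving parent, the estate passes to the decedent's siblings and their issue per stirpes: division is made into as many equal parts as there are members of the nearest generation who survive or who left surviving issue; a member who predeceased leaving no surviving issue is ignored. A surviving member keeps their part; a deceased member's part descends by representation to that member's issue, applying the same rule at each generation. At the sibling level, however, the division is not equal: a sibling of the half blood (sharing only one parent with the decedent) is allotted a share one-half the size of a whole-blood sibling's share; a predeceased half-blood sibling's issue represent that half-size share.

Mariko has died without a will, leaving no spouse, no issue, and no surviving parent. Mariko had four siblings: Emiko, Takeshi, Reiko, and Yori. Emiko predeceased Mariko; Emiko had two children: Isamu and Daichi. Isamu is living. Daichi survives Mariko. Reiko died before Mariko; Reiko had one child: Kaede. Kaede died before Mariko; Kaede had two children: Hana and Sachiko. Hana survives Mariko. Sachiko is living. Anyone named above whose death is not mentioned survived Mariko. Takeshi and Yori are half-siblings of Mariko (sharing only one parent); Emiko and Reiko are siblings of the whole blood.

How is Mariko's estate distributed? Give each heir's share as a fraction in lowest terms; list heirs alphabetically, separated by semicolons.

No spouse, descendants, or parent survives, so the estate passes to Mariko's siblings per stirpes.
Half-blood siblings count for one-half the weight of whole-blood siblings at the initial division.
Dividing 1 in proportion to weights (total weight 3): Emiko (weight 1) → 1/3; Takeshi (weight 1/2) → 1/6; Reiko (weight 1) → 1/3; Yori (weight 1/2) → 1/6.
Emiko predeceased; the 1/3 allotted to Emiko's branch passes to Emiko's issue by representation.
The 1/3 is divided into 2 equal shares of 1/6 among Isamu, Daichi.
Isamu is living and takes 1/6.
Daichi is living and takes 1/6.
Takeshi is living and takes 1/6.
Reiko predeceased; the 1/3 allotted to Reiko's branch passes to Reiko's issue by representation.
Kaede's line is the sole branch at this level, so the full 1/3 passes to Kaede's issue by representation.
The 1/3 is divided into 2 equal shares of 1/6 among Hana, Sachiko.
Hana is living and takes 1/6.
Sachiko is living and takes 1/6.
Yori is living and takes 1/6.

Daichi 1/6; Hana 1/6; Isamu 1/6; Sachiko 1/6; Takeshi 1/6; Yori 1/6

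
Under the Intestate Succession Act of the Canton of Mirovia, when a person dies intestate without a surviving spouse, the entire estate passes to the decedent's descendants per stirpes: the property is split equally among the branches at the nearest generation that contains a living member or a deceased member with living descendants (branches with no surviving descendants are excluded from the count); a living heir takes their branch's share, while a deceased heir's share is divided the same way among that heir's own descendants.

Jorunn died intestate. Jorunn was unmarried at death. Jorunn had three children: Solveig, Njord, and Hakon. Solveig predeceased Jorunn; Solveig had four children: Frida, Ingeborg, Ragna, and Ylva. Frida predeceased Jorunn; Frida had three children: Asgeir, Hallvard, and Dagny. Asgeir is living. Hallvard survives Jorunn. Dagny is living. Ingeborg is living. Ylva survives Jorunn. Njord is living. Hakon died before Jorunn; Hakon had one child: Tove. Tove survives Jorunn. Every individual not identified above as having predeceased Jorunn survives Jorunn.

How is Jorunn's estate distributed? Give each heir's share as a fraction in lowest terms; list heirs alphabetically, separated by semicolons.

Asgeir 1/36; Dagny 1/36; Hallvard 1/36; Ingeborg 1/12; Njord 1/3; Ragna 1/12; Tove 1/3; Ylva 1/12

There is no surviving spouse, so the entire estate passes to Jorunn's descendants per stirpes.
The estate is divided into 3 equal shares of 1/3 among Solveig, Njord, Hakon.
Solveig predeceased; the 1/3 allotted to Solveig's branch passes to Solveig's issue by representation.
The 1/3 is divided into 4 equal shares of 1/12 among Frida, Ingeborg, Ragna, Ylva.
Frida predeceased; the 1/12 allotted to Frida's branch passes to Frida's issue by representation.
The 1/12 is divided into 3 equal shares of 1/36 among Asgeir, Hallvard, Dagny.
Asgeir is living and takes 1/36.
Hallvard is living and takes 1/36.
Dagny is living and takes 1/36.
Ingeborg is living and takes 1/12.
Ragna is living and takes 1/12.
Ylva is living and takes 1/12.
Njord is living and takes 1/3.
Hakon predeceased; the 1/3 allotted to Hakon's branch passes to Hakon's issue by representation.
Tove is the sole taker at this level and receives the full 1/3.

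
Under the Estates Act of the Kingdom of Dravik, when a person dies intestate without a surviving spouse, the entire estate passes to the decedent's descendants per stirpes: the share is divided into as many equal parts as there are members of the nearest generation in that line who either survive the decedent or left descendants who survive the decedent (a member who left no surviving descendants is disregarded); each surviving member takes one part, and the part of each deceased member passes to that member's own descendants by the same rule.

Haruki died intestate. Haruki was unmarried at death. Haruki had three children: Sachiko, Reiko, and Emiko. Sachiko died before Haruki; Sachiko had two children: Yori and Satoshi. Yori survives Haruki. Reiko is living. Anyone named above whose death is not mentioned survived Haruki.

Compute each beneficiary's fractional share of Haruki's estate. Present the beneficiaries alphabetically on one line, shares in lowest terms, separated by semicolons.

Emiko 1/3; Reiko 1/3; Satoshi 1/6; Yori 1/6

There is no surviving spouse, so the entire estate passes to Haruki's descendants per stirpes.
The estate is divided into 3 equal shares of 1/3 among Sachiko, Reiko, Emiko.
Sachiko predeceased; the 1/3 allotted to Sachiko's branch passes to Sachiko's issue by representation.
The 1/3 is divided into 2 equal shares of 1/6 among Yori, Satoshi.
Yori is living and takes 1/6.
Satoshi is living and takes 1/6.
Reiko is living and takes 1/3.
Emiko is living and takes 1/3.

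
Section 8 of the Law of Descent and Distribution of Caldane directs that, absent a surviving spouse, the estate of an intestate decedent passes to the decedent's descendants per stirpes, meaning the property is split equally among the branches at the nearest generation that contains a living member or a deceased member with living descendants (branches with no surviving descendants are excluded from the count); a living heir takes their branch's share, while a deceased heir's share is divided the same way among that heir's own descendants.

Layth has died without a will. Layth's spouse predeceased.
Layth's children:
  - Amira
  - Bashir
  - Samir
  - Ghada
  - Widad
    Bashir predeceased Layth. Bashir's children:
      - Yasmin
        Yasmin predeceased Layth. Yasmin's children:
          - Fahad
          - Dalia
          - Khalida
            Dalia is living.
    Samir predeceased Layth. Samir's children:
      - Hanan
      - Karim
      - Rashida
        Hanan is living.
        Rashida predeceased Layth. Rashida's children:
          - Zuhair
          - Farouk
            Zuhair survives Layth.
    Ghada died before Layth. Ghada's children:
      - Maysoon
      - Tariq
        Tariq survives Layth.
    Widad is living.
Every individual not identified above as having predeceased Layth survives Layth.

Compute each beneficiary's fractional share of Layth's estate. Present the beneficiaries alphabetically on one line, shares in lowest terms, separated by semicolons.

Amira 1/5; Dalia 1/15; Fahad 1/15; Farouk 1/30; Hanan 1/15; Karim 1/15; Khalida 1/15; Maysoon 1/10; Tariq 1/10; Widad 1/5; Zuhair 1/30

There is no surviving spouse, so the entire estate passes to Layth's descendants per stirpes.
The estate is divided into 5 equal shares of 1/5 among Amira, Bashir, Samir, Ghada, Widad.
Amira is living and takes 1/5.
Bashir predeceased; the 1/5 allotted to Bashir's branch passes to Bashir's issue by representation.
Yasmin's line is the sole branch at this level, so the full 1/5 passes to Yasmin's issue by representation.
The 1/5 is divided into 3 equal shares of 1/15 among Fahad, Dalia, Khalida.
Fahad is living and takes 1/15.
Dalia is living and takes 1/15.
Khalida is living and takes 1/15.
Samir predeceased; the 1/5 allotted to Samir's branch passes to Samir's issue by representation.
The 1/5 is divided into 3 equal shares of 1/15 among Hanan, Karim, Rashida.
Hanan is living and takes 1/15.
Karim is living and takes 1/15.
Rashida predeceased; the 1/15 allotted to Rashida's branch passes to Rashida's issue by representation.
The 1/15 is divided into 2 equal shares of 1/30 among Zuhair, Farouk.
Zuhair is living and takes 1/30.
Farouk is living and takes 1/30.
Ghada predeceased; the 1/5 allotted to Ghada's branch passes to Ghada's issue by representation.
The 1/5 is divided into 2 equal shares of 1/10 among Maysoon, Tariq.
Maysoon is living and takes 1/10.
Tariq is living and takes 1/10.
Widad is living and takes 1/5.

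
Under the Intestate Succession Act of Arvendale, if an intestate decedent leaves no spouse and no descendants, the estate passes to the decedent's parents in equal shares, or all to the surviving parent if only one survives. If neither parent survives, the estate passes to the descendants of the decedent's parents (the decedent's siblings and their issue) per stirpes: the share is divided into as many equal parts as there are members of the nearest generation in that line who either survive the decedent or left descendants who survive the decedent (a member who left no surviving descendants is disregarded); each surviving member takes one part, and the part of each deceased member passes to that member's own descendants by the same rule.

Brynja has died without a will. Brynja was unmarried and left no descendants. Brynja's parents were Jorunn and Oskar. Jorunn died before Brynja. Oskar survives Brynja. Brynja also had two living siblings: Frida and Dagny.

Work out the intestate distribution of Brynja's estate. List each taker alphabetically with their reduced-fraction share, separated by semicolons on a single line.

Oskar 1

Only one parent, Oskar, survives, so Oskar takes the entire estate. The siblings take nothing because a surviving parent has priority.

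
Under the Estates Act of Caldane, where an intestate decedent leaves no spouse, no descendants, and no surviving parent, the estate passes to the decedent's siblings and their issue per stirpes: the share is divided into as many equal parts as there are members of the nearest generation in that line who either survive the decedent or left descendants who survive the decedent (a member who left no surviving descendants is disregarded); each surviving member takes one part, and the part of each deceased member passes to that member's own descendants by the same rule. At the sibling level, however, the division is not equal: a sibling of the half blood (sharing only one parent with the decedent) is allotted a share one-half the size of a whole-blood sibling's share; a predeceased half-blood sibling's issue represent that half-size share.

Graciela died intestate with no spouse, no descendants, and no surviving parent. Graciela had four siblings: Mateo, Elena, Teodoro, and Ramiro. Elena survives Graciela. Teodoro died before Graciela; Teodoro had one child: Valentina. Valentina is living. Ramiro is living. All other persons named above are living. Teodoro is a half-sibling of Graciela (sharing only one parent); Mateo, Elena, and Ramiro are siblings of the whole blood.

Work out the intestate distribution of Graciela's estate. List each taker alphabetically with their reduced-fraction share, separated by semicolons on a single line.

No spouse, descendants, or parent survives, so the estate passes to Graciela's siblings per stirpes.
Half-blood siblings count for one-half the weight of whole-blood siblings at the initial division.
Dividing 1 in proportion to weights (total weight 7/2): Mateo (weight 1) → 2/7; Elena (weight 1) → 2/7; Teodoro (weight 1/2) → 1/7; Ramiro (weight 1) → 2/7.
Mateo is living and takes 2/7.
Elena is living and takes 2/7.
Teodoro predeceased; the 1/7 allotted to Teodoro's branch passes to Teodoro's issue by representation.
Valentina is the sole taker at this level and receives the full 1/7.
Ramiro is living and takes 2/7.

Elena 2/7; Mateo 2/7; Ramiro 2/7; Valentina 1/7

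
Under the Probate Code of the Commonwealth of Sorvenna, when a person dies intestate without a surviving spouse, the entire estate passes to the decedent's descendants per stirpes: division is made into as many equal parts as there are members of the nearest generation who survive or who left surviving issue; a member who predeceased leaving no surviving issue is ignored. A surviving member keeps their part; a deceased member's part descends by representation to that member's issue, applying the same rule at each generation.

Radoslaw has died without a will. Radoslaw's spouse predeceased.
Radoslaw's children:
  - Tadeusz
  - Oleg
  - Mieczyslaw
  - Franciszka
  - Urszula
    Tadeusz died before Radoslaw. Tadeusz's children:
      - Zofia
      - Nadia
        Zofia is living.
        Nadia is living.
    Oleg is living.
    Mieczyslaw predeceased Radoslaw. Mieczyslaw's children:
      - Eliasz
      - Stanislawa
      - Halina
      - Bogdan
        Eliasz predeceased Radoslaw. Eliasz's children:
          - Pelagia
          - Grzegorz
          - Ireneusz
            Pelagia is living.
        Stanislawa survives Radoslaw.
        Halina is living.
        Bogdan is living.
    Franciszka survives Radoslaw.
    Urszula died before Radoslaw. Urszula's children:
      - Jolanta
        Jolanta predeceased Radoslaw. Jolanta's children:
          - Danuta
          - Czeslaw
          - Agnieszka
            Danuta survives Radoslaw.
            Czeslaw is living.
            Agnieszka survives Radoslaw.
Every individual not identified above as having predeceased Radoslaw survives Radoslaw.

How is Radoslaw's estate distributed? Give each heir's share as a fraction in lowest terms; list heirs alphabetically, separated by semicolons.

Agnieszka 1/15; Bogdan 1/20; Czeslaw 1/15; Danuta 1/15; Franciszka 1/5; Grzegorz 1/60; Halina 1/20; Ireneusz 1/60; Nadia 1/10; Oleg 1/5; Pelagia 1/60; Stanislawa 1/20; Zofia 1/10

There is no surviving spouse, so the entire estate passes to Radoslaw's descendants per stirpes.
The estate is divided into 5 equal shares of 1/5 among Tadeusz, Oleg, Mieczyslaw, Franciszka, Urszula.
Tadeusz predeceased; the 1/5 allotted to Tadeusz's branch passes to Tadeusz's issue by representation.
The 1/5 is divided into 2 equal shares of 1/10 among Zofia, Nadia.
Zofia is living and takes 1/10.
Nadia is living and takes 1/10.
Oleg is living and takes 1/5.
Mieczyslaw predeceased; the 1/5 allotted to Mieczyslaw's branch passes to Mieczyslaw's issue by representation.
The 1/5 is divided into 4 equal shares of 1/20 among Eliasz, Stanislawa, Halina, Bogdan.
Eliasz predeceased; the 1/20 allotted to Eliasz's branch passes to Eliasz's issue by representation.
The 1/20 is divided into 3 equal shares of 1/60 among Pelagia, Grzegorz, Ireneusz.
Pelagia is living and takes 1/60.
Grzegorz is living and takes 1/60.
Ireneusz is living and takes 1/60.
Stanislawa is living and takes 1/20.
Halina is living and takes 1/20.
Bogdan is living and takes 1/20.
Franciszka is living and takes 1/5.
Urszula predeceased; the 1/5 allotted to Urszula's branch passes to Urszula's issue by representation.
Jolanta's line is the sole branch at this level, so the full 1/5 passes to Jolanta's issue by representation.
The 1/5 is divided into 3 equal shares of 1/15 among Danuta, Czeslaw, Agnieszka.
Danuta is living and takes 1/15.
Czeslaw is living and takes 1/15.
Agnieszka is living and takes 1/15.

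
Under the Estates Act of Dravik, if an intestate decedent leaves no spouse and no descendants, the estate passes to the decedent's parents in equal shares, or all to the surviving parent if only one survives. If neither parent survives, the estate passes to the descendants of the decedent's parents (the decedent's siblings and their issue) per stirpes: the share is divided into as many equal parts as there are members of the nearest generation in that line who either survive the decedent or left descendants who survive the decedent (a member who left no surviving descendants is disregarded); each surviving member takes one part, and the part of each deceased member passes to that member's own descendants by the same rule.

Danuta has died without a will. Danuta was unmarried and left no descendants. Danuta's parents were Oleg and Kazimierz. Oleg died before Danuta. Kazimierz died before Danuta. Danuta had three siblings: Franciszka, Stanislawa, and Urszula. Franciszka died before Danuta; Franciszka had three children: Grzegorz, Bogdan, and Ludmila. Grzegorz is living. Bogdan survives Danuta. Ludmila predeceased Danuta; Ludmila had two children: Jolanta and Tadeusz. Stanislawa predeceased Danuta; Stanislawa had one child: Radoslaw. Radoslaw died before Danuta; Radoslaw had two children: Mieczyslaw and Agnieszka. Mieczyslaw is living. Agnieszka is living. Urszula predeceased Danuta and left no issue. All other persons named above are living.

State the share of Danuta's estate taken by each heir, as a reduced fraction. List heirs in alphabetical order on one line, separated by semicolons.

Neither parent survives and there are no descendants, so the estate passes to Danuta's siblings and their issue per stirpes.
Urszula left no surviving issue, so that branch lapses and is disregarded.
The estate is divided into 2 equal shares of 1/2 among Franciszka, Stanislawa.
Franciszka predeceased; the 1/2 allotted to Franciszka's branch passes to Franciszka's issue by representation.
The 1/2 is divided into 3 equal shares of 1/6 among Grzegorz, Bogdan, Ludmila.
Grzegorz is living and takes 1/6.
Bogdan is living and takes 1/6.
Ludmila predeceased; the 1/6 allotted to Ludmila's branch passes to Ludmila's issue by representation.
The 1/6 is divided into 2 equal shares of 1/12 among Jolanta, Tadeusz.
Jolanta is living and takes 1/12.
Tadeusz is living and takes 1/12.
Stanislawa predeceased; the 1/2 allotted to Stanislawa's branch passes to Stanislawa's issue by representation.
Radoslaw's line is the sole branch at this level, so the full 1/2 passes to Radoslaw's issue by representation.
The 1/2 is divided into 2 equal shares of 1/4 among Mieczyslaw, Agnieszka.
Mieczyslaw is living and takes 1/4.
Agnieszka is living and takes 1/4.

Agnieszka 1/4; Bogdan 1/6; Grzegorz 1/6; Jolanta 1/12; Mieczyslaw 1/4; Tadeusz 1/12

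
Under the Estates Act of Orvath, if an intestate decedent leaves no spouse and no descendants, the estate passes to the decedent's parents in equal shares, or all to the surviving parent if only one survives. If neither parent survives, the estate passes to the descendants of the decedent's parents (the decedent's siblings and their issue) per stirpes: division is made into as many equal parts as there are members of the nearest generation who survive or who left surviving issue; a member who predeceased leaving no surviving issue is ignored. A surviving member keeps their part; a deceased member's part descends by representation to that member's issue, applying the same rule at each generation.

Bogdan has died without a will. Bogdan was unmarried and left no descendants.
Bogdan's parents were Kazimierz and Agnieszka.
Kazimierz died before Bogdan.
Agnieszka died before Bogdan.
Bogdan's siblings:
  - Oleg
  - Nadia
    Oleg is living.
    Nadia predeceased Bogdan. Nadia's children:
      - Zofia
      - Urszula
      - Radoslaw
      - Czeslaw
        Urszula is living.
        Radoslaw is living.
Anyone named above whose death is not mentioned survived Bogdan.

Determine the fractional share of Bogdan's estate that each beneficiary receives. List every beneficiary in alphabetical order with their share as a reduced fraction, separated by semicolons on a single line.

Czeslaw 1/8; Oleg 1/2; Radoslaw 1/8; Urszula 1/8; Zofia 1/8

Neither parent survives and there are no descendants, so the estate passes to Bogdan's siblings and their issue per stirpes.
The estate is divided into 2 equal shares of 1/2 among Oleg, Nadia.
Oleg is living and takes 1/2.
Nadia predeceased; the 1/2 allotted to Nadia's branch passes to Nadia's issue by representation.
The 1/2 is divided into 4 equal shares of 1/8 among Zofia, Urszula, Radoslaw, Czeslaw.
Zofia is living and takes 1/8.
Urszula is living and takes 1/8.
Radoslaw is living and takes 1/8.
Czeslaw is living and takes 1/8.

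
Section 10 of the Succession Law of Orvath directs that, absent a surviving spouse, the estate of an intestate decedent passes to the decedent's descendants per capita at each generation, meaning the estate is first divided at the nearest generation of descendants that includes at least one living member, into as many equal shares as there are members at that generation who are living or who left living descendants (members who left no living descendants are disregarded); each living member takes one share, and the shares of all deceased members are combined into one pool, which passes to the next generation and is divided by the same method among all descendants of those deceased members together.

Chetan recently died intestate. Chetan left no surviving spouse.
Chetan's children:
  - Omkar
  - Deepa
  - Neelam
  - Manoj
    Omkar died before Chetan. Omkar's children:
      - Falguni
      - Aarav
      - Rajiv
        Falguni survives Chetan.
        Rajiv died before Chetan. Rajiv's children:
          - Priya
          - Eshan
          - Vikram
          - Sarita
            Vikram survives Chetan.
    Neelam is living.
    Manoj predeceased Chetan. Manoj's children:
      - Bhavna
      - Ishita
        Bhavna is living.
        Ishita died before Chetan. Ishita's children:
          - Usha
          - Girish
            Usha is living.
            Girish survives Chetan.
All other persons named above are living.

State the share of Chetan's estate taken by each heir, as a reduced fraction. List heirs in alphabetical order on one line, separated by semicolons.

There is no surviving spouse, so the entire estate passes to Chetan's descendants per capita at each generation.
At generation 1 (Omkar, Deepa, Neelam, Manoj) there are 4 shares of (1)/4 = 1/4 each.
Living: Deepa and Neelam — each takes 1/4.
Deceased: Omkar and Manoj. Their combined 1/2 is pooled and carried to generation 2.
At generation 2 (Falguni, Aarav, Rajiv, Bhavna, Ishita) there are 5 shares of (1/2)/5 = 1/10 each.
Living: Falguni, Aarav, and Bhavna — each takes 1/10.
Deceased: Rajiv and Ishita. Their combined 1/5 is pooled and carried to generation 3.
At generation 3 (Priya, Eshan, Vikram, Sarita, Usha, Girish) there are 6 shares of (1/5)/6 = 1/30 each.
Living: Priya, Eshan, Vikram, Sarita, Usha, and Girish — each takes 1/30.

Aarav 1/10; Bhavna 1/10; Deepa 1/4; Eshan 1/30; Falguni 1/10; Girish 1/30; Neelam 1/4; Priya 1/30; Sarita 1/30; Usha 1/30; Vikram 1/30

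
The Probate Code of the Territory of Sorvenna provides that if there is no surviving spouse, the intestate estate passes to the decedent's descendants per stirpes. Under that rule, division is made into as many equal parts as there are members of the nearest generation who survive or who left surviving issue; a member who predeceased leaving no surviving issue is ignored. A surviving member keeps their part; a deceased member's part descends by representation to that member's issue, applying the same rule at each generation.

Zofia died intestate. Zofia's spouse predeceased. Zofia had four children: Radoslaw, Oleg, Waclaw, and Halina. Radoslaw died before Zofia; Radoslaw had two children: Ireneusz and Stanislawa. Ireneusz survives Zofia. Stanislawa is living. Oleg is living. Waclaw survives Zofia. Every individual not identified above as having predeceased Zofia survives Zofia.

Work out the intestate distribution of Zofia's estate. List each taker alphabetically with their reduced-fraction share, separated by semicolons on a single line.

Halina 1/4; Ireneusz 1/8; Oleg 1/4; Stanislawa 1/8; Waclaw 1/4

There is no surviving spouse, so the entire estate passes to Zofia's descendants per stirpes.
The estate is divided into 4 equal shares of 1/4 among Radoslaw, Oleg, Waclaw, Halina.
Radoslaw predeceased; the 1/4 allotted to Radoslaw's branch passes to Radoslaw's issue by representation.
The 1/4 is divided into 2 equal shares of 1/8 among Ireneusz, Stanislawa.
Ireneusz is living and takes 1/8.
Stanislawa is living and takes 1/8.
Oleg is living and takes 1/4.
Waclaw is living and takes 1/4.
Halina is living and takes 1/4.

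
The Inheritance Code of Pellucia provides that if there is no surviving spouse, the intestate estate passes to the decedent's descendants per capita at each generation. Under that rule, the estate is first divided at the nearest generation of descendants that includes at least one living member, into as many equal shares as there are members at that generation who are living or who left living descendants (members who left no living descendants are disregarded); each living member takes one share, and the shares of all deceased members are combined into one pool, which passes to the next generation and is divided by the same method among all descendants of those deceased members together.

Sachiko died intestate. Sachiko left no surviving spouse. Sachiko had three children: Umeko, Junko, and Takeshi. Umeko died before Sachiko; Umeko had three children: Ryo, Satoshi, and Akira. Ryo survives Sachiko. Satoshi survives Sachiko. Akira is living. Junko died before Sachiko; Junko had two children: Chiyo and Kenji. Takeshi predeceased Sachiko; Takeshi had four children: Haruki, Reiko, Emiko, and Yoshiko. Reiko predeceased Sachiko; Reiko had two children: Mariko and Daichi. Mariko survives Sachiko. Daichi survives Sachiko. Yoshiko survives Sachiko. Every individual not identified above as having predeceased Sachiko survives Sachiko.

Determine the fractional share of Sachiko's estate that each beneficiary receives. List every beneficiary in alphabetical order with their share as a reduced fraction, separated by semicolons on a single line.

Akira 1/9; Chiyo 1/9; Daichi 1/18; Emiko 1/9; Haruki 1/9; Kenji 1/9; Mariko 1/18; Ryo 1/9; Satoshi 1/9; Yoshiko 1/9

There is no surviving spouse, so the entire estate passes to Sachiko's descendants per capita at each generation.
No one at generation 1 (Umeko, Junko, Takeshi) is living; moving to the next generation.
At generation 2 (Ryo, Satoshi, Akira, Chiyo, Kenji, Haruki, Reiko, Emiko, Yoshiko) there are 9 shares of (1)/9 = 1/9 each.
Living: Ryo, Satoshi, Akira, Chiyo, Kenji, Haruki, Emiko, and Yoshiko — each takes 1/9.
Deceased: Reiko. That 1/9 share is carried to generation 3.
At generation 3 (Mariko, Daichi) there are 2 shares of (1/9)/2 = 1/18 each.
Living: Mariko and Daichi — each takes 1/18.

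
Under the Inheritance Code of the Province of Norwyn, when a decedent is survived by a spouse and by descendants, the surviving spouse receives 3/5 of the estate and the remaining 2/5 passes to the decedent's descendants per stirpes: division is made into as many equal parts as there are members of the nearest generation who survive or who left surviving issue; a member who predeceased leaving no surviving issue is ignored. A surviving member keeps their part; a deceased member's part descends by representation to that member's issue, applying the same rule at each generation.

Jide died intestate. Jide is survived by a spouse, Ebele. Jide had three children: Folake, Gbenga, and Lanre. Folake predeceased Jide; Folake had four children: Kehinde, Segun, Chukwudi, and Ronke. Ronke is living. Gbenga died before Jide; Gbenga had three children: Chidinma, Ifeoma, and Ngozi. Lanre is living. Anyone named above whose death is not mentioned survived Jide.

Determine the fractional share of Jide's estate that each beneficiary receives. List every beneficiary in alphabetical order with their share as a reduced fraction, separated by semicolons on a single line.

Ebele, as surviving spouse, takes 3/5.
The remaining 2/5 passes to Jide's descendants per stirpes.
The 2/5 is divided into 3 equal shares of 2/15 among Folake, Gbenga, Lanre.
Folake predeceased; the 2/15 allotted to Folake's branch passes to Folake's issue by representation.
The 2/15 is divided into 4 equal shares of 1/30 among Kehinde, Segun, Chukwudi, Ronke.
Kehinde is living and takes 1/30.
Segun is living and takes 1/30.
Chukwudi is living and takes 1/30.
Ronke is living and takes 1/30.
Gbenga predeceased; the 2/15 allotted to Gbenga's branch passes to Gbenga's issue by representation.
The 2/15 is divided into 3 equal shares of 2/45 among Chidinma, Ifeoma, Ngozi.
Chidinma is living and takes 2/45.
Ifeoma is living and takes 2/45.
Ngozi is living and takes 2/45.
Lanre is living and takes 2/15.

Chidinma 2/45; Chukwudi 1/30; Ebele 3/5; Ifeoma 2/45; Kehinde 1/30; Lanre 2/15; Ngozi 2/45; Ronke 1/30; Segun 1/30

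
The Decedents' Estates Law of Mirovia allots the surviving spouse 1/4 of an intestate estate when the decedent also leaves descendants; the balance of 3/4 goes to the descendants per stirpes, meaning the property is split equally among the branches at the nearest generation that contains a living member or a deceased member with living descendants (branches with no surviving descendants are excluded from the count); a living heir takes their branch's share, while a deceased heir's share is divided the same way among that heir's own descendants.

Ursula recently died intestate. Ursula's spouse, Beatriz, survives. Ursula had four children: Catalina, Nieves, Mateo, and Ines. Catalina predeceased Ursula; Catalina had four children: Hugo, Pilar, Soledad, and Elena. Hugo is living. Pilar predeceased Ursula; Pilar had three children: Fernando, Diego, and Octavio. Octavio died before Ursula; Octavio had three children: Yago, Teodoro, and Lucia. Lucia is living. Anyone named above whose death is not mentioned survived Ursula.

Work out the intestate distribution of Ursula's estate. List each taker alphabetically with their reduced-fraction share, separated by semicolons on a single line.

Beatriz, as surviving spouse, takes 1/4.
The remaining 3/4 passes to Ursula's descendants per stirpes.
The 3/4 is divided into 4 equal shares of 3/16 among Catalina, Nieves, Mateo, Ines.
Catalina predeceased; the 3/16 allotted to Catalina's branch passes to Catalina's issue by representation.
The 3/16 is divided into 4 equal shares of 3/64 among Hugo, Pilar, Soledad, Elena.
Hugo is living and takes 3/64.
Pilar predeceased; the 3/64 allotted to Pilar's branch passes to Pilar's issue by representation.
The 3/64 is divided into 3 equal shares of 1/64 among Fernando, Diego, Octavio.
Fernando is living and takes 1/64.
Diego is living and takes 1/64.
Octavio predeceased; the 1/64 allotted to Octavio's branch passes to Octavio's issue by representation.
The 1/64 is divided into 3 equal shares of 1/192 among Yago, Teodoro, Lucia.
Yago is living and takes 1/192.
Teodoro is living and takes 1/192.
Lucia is living and takes 1/192.
Soledad is living and takes 3/64.
Elena is living and takes 3/64.
Nieves is living and takes 3/16.
Mateo is living and takes 3/16.
Ines is living and takes 3/16.

Beatriz 1/4; Diego 1/64; Elena 3/64; Fernando 1/64; Hugo 3/64; Ines 3/16; Lucia 1/192; Mateo 3/16; Nieves 3/16; Soledad 3/64; Teodoro 1/192; Yago 1/192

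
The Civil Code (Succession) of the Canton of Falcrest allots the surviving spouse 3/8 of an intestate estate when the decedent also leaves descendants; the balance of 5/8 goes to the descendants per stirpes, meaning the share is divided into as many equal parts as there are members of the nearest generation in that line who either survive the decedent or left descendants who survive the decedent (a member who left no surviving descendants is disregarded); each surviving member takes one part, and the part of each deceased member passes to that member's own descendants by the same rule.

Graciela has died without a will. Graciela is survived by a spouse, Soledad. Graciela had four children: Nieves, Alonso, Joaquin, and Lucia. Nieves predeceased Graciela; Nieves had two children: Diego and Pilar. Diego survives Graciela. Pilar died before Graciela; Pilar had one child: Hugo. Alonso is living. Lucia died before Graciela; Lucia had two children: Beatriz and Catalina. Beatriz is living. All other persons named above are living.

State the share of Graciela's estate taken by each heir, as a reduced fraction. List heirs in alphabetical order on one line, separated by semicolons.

Alonso 5/32; Beatriz 5/64; Catalina 5/64; Diego 5/64; Hugo 5/64; Joaquin 5/32; Soledad 3/8

Soledad, as surviving spouse, takes 3/8.
The remaining 5/8 passes to Graciela's descendants per stirpes.
The 5/8 is divided into 4 equal shares of 5/32 among Nieves, Alonso, Joaquin, Lucia.
Nieves predeceased; the 5/32 allotted to Nieves's branch passes to Nieves's issue by representation.
The 5/32 is divided into 2 equal shares of 5/64 among Diego, Pilar.
Diego is living and takes 5/64.
Pilar predeceased; the 5/64 allotted to Pilar's branch passes to Pilar's issue by representation.
Hugo is the sole taker at this level and receives the full 5/64.
Alonso is living and takes 5/32.
Joaquin is living and takes 5/32.
Lucia predeceased; the 5/32 allotted to Lucia's branch passes to Lucia's issue by representation.
The 5/32 is divided into 2 equal shares of 5/64 among Beatriz, Catalina.
Beatriz is living and takes 5/64.
Catalina is living and takes 5/64.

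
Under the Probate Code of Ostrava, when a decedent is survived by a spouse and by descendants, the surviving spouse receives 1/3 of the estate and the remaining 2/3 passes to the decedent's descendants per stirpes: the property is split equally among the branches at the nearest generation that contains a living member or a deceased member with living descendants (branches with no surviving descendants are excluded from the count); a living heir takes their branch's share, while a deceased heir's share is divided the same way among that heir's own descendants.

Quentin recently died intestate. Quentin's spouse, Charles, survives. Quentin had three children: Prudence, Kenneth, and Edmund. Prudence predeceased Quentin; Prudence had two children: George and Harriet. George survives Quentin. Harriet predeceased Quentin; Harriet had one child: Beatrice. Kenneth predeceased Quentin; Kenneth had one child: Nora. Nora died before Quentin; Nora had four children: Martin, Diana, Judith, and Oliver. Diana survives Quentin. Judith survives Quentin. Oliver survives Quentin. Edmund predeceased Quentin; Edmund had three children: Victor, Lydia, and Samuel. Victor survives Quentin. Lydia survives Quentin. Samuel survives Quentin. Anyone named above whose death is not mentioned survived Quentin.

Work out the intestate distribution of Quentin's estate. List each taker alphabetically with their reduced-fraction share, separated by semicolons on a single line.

Charles, as surviving spouse, takes 1/3.
The remaining 2/3 passes to Quentin's descendants per stirpes.
The 2/3 is divided into 3 equal shares of 2/9 among Prudence, Kenneth, Edmund.
Prudence predeceased; the 2/9 allotted to Prudence's branch passes to Prudence's issue by representation.
The 2/9 is divided into 2 equal shares of 1/9 among George, Harriet.
George is living and takes 1/9.
Harriet predeceased; the 1/9 allotted to Harriet's branch passes to Harriet's issue by representation.
Beatrice is the sole taker at this level and receives the full 1/9.
Kenneth predeceased; the 2/9 allotted to Kenneth's branch passes to Kenneth's issue by representation.
Nora's line is the sole branch at this level, so the full 2/9 passes to Nora's issue by representation.
The 2/9 is divided into 4 equal shares of 1/18 among Martin, Diana, Judith, Oliver.
Martin is living and takes 1/18.
Diana is living and takes 1/18.
Judith is living and takes 1/18.
Oliver is living and takes 1/18.
Edmund predeceased; the 2/9 allotted to Edmund's branch passes to Edmund's issue by representation.
The 2/9 is divided into 3 equal shares of 2/27 among Victor, Lydia, Samuel.
Victor is living and takes 2/27.
Lydia is living and takes 2/27.
Samuel is living and takes 2/27.

Beatrice 1/9; Charles 1/3; Diana 1/18; George 1/9; Judith 1/18; Lydia 2/27; Martin 1/18; Oliver 1/18; Samuel 2/27; Victor 2/27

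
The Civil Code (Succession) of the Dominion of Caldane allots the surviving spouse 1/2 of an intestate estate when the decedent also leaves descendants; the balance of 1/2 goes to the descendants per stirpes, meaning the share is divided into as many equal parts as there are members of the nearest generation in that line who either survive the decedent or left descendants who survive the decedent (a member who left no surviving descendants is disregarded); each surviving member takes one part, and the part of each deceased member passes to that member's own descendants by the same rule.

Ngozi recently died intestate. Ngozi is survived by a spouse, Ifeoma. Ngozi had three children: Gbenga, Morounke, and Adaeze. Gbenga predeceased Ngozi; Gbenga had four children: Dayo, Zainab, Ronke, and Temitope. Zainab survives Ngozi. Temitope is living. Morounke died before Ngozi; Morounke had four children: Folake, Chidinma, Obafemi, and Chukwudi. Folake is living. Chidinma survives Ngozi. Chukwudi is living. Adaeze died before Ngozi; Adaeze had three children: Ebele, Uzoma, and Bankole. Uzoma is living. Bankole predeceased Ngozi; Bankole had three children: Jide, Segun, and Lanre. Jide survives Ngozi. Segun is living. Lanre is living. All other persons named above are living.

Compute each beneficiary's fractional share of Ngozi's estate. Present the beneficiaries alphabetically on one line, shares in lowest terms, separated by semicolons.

Ifeoma, as surviving spouse, takes 1/2.
The remaining 1/2 passes to Ngozi's descendants per stirpes.
The 1/2 is divided into 3 equal shares of 1/6 among Gbenga, Morounke, Adaeze.
Gbenga predeceased; the 1/6 allotted to Gbenga's branch passes to Gbenga's issue by representation.
The 1/6 is divided into 4 equal shares of 1/24 among Dayo, Zainab, Ronke, Temitope.
Dayo is living and takes 1/24.
Zainab is living and takes 1/24.
Ronke is living and takes 1/24.
Temitope is living and takes 1/24.
Morounke predeceased; the 1/6 allotted to Morounke's branch passes to Morounke's issue by representation.
The 1/6 is divided into 4 equal shares of 1/24 among Folake, Chidinma, Obafemi, Chukwudi.
Folake is living and takes 1/24.
Chidinma is living and takes 1/24.
Obafemi is living and takes 1/24.
Chukwudi is living and takes 1/24.
Adaeze predeceased; the 1/6 allotted to Adaeze's branch passes to Adaeze's issue by representation.
The 1/6 is divided into 3 equal shares of 1/18 among Ebele, Uzoma, Bankole.
Ebele is living and takes 1/18.
Uzoma is living and takes 1/18.
Bankole predeceased; the 1/18 allotted to Bankole's branch passes to Bankole's issue by representation.
The 1/18 is divided into 3 equal shares of 1/54 among Jide, Segun, Lanre.
Jide is living and takes 1/54.
Segun is living and takes 1/54.
Lanre is living and takes 1/54.

Chidinma 1/24; Chukwudi 1/24; Dayo 1/24; Ebele 1/18; Folake 1/24; Ifeoma 1/2; Jide 1/54; Lanre 1/54; Obafemi 1/24; Ronke 1/24; Segun 1/54; Temitope 1/24; Uzoma 1/18; Zainab 1/24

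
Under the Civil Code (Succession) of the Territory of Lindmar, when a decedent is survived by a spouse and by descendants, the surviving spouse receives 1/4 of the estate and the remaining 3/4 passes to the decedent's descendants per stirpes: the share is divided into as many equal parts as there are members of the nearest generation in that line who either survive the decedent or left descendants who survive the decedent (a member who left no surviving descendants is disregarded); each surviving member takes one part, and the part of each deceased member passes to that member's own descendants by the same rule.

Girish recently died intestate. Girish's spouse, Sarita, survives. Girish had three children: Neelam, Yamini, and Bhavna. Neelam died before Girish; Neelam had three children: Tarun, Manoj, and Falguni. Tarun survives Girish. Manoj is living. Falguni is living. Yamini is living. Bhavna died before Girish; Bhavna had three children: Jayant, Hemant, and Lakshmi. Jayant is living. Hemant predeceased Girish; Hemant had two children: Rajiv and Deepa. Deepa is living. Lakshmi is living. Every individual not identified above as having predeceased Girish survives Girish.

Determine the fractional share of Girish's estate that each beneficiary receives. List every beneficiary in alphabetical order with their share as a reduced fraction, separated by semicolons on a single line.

Deepa 1/24; Falguni 1/12; Jayant 1/12; Lakshmi 1/12; Manoj 1/12; Rajiv 1/24; Sarita 1/4; Tarun 1/12; Yamini 1/4

Sarita, as surviving spouse, takes 1/4.
The remaining 3/4 passes to Girish's descendants per stirpes.
The 3/4 is divided into 3 equal shares of 1/4 among Neelam, Yamini, Bhavna.
Neelam predeceased; the 1/4 allotted to Neelam's branch passes to Neelam's issue by representation.
The 1/4 is divided into 3 equal shares of 1/12 among Tarun, Manoj, Falguni.
Tarun is living and takes 1/12.
Manoj is living and takes 1/12.
Falguni is living and takes 1/12.
Yamini is living and takes 1/4.
Bhavna predeceased; the 1/4 allotted to Bhavna's branch passes to Bhavna's issue by representation.
The 1/4 is divided into 3 equal shares of 1/12 among Jayant, Hemant, Lakshmi.
Jayant is living and takes 1/12.
Hemant predeceased; the 1/12 allotted to Hemant's branch passes to Hemant's issue by representation.
The 1/12 is divided into 2 equal shares of 1/24 among Rajiv, Deepa.
Rajiv is living and takes 1/24.
Deepa is living and takes 1/24.
Lakshmi is living and takes 1/12.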